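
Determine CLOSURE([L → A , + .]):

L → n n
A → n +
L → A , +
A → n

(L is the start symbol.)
Start with: [L → A , + .]
The dot is at the end, so nothing is added.

CLOSURE = { [L → A , + .] }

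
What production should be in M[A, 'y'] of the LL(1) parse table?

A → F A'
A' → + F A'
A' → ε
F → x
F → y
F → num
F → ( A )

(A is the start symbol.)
To find M[A, 'y'], we find productions for A where 'y' is in the predict set (PREDICT(N → α) = (FIRST(α) \ {ε}) ∪ (FOLLOW(N) if α ⇒* ε)).

Relevant sets:
  FIRST(F) = { '(', 'num', 'x', 'y' }

A → F A': PREDICT = { '(', 'num', 'x', 'y' }
  'y' is in predict set, so this production goes in M[A, 'y']

M[A, 'y'] = A → F A'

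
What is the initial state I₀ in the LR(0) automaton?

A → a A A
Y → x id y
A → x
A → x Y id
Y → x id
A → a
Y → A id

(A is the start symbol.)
{ [A → . a A A], [A → . a], [A → . x Y id], [A → . x], [A' → . A] }

First, augment the grammar with A' → A
I₀ = CLOSURE({ [A' → . A] }):
  [A' → . A] has the dot before A: add [A → . a A A], [A → . x], [A → . x Y id], [A → . a]
No further items can be added.

I₀ = { [A → . a A A], [A → . a], [A → . x Y id], [A → . x], [A' → . A] }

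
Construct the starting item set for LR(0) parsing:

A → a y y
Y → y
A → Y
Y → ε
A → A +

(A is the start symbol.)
{ [A → . A +], [A → . Y], [A → . a y y], [A' → . A], [Y → . y], [Y → .] }

First, augment the grammar with A' → A
I₀ = CLOSURE({ [A' → . A] }):
  [A' → . A] has the dot before A: add [A → . a y y], [A → . Y], [A → . A +]
  [A → . Y] has the dot before Y: add [Y → . y], [Y → .]
No further items can be added.

I₀ = { [A → . A +], [A → . Y], [A → . a y y], [A' → . A], [Y → . y], [Y → .] }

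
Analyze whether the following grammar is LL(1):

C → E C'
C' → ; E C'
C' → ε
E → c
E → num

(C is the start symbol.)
A grammar is LL(1) if for each non-terminal N with multiple productions, the predict sets of those productions are pairwise disjoint, where PREDICT(N → α) = (FIRST(α) \ {ε}) ∪ (FOLLOW(N) if α ⇒* ε).

Relevant sets:
  FOLLOW(C') = { $ }

For C':
  PREDICT(C' → ';' E C') = { ';' }
  PREDICT(C' → ε) = { $ }
For E:
  PREDICT(E → c) = { 'c' }
  PREDICT(E → num) = { 'num' }
C has a single production, so nothing to check there.

All predict sets are disjoint. The grammar IS LL(1).

Answer: Yes, the grammar is LL(1).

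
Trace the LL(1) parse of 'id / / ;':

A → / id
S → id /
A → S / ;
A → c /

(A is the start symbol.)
LL(1) parsing maintains a stack (initially the start symbol over $) and the input. At each step: if the stack top is a terminal, match it against the current input token; if it is a non-terminal N, replace it with the RHS of M[N, lookahead] (the unique production whose predict set contains the lookahead).

Stack is shown with the top on the left.

Stack       Input       Action
------------------------------
A $         id / / ; $  output A → S / ;
S / ; $     id / / ; $  output S → id /
id / / ; $  id / / ; $  match 'id'
/ / ; $     / / ; $     match '/'
/ ; $       / ; $       match '/'
; $         ; $         match ';'
$           $           accept

The string is accepted.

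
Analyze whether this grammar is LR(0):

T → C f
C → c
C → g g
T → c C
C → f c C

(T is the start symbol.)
No. Shift-reduce conflict between [C → c .] and [C → . c]

A grammar is LR(0) if no state in the canonical LR(0) collection has:
  - both a shift item (dot before a terminal) and a complete item (shift-reduce conflict), or
  - two or more complete items (reduce-reduce conflict; the accept item [T' → T .] counts as a complete item here).

Augment with T' → T and build the canonical LR(0) collection (I0 = CLOSURE({[T' → . T]}), then GOTO on every symbol after a dot until no new states appear). It has 12 states:
  I0: { [C → . c], [C → . f c C], [C → . g g], [T → . C f], [T → . c C], [T' → . T] }  — shift
  I1: { [T → C . f] }  — shift
  I2: { [T' → T .] }  — accept
  I3: { [C → . c], [C → . f c C], [C → . g g], [C → c .], [T → c . C] }  — shift, reduce
  I4: { [C → f . c C] }  — shift
  I5: { [C → g . g] }  — shift
  I6: { [C → g g .] }  — reduce
  I7: { [C → . c], [C → . f c C], [C → . g g], [C → f c . C] }  — shift
  I8: { [C → f c C .] }  — reduce
  I9: { [C → c .] }  — reduce
  I10: { [T → c C .] }  — reduce
  I11: { [T → C f .] }  — reduce

Conflict in state I3:
  Shift-reduce conflict between [C → c .] and [C → . c]
So the grammar is NOT LR(0).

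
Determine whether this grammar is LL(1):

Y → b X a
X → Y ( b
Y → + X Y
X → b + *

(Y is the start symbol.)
No. Predict set conflict for X: { 'b' }

A grammar is LL(1) if for each non-terminal N with multiple productions, the predict sets of those productions are pairwise disjoint, where PREDICT(N → α) = (FIRST(α) \ {ε}) ∪ (FOLLOW(N) if α ⇒* ε).

Relevant sets:
  FIRST(Y) = { '+', 'b' }

For Y:
  PREDICT(Y → b X a) = { 'b' }
  PREDICT(Y → '+' X Y) = { '+' }
For X:
  PREDICT(X → Y '(' b) = { '+', 'b' }
  PREDICT(X → b '+' '*') = { 'b' }

Conflict found: Predict set conflict for X: { 'b' }
The grammar is NOT LL(1).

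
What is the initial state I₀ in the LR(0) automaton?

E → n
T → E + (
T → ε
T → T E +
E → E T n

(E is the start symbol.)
{ [E → . E T n], [E → . n], [E' → . E] }

First, augment the grammar with E' → E
I₀ = CLOSURE({ [E' → . E] }):
  [E' → . E] has the dot before E: add [E → . n], [E → . E T n]
No further items can be added.

I₀ = { [E → . E T n], [E → . n], [E' → . E] }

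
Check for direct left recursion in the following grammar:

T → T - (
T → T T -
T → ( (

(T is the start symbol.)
Yes, T is left-recursive

Direct left recursion occurs when N → N α for some non-terminal N (the right-hand side begins with the left-hand side itself).

T → T - (: LEFT RECURSIVE (starts with T)
T → T T -: LEFT RECURSIVE (starts with T)
T → ( (: starts with '('

The grammar has direct left recursion on: T.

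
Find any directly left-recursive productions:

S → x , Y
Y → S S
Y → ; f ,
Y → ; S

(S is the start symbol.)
No direct left recursion

S → x , Y: starts with x
Y → S S: starts with S
Y → ; f ,: starts with ';'
Y → ; S: starts with ';'

No direct left recursion found.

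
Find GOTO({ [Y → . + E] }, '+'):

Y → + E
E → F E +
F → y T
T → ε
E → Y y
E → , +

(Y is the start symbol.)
{ [E → . , +], [E → . F E +], [E → . Y y], [F → . y T], [Y → + . E], [Y → . + E] }

GOTO(I, '+') = CLOSURE({ [A → αX.β] : [A → α.Xβ] ∈ I, X = '+' })

Items with dot before '+', with the dot advanced:
  [Y → . + E] → [Y → + . E]
Closure of the advanced items:
  [Y → + . E] has the dot before E: add [E → . F E +], [E → . Y y], [E → . , +]
  [E → . F E +] has the dot before F: add [F → . y T]
  [E → . Y y] has the dot before Y: add [Y → . + E]

GOTO = { [E → . , +], [E → . F E +], [E → . Y y], [F → . y T], [Y → + . E], [Y → . + E] }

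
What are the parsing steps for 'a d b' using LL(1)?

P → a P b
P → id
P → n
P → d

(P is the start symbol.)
LL(1) parsing maintains a stack (initially the start symbol over $) and the input. At each step: if the stack top is a terminal, match it against the current input token; if it is a non-terminal N, replace it with the RHS of M[N, lookahead] (the unique production whose predict set contains the lookahead).

Stack is shown with the top on the left.

Stack    Input    Action
------------------------
P $      a d b $  output P → a P b
a P b $  a d b $  match 'a'
P b $    d b $    output P → d
d b $    d b $    match 'd'
b $      b $      match 'b'
$        $        accept

The string is accepted.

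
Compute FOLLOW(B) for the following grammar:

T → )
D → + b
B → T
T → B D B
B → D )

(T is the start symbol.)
{ $, '+' }

In T → B D B: B is followed by D B, add FIRST(D B) \ {ε} = { '+' }
In T → B D B: B is at the end, add FOLLOW(T)

The FOLLOW sets referred to above (computed the same way, to a fixed point):
  FOLLOW(T) = { $, '+' }

Taking the union: FOLLOW(B) = { $, '+' }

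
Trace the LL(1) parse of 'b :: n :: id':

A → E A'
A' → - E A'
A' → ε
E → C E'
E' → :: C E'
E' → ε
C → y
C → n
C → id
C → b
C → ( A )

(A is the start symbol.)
LL(1) parsing maintains a stack (initially the start symbol over $) and the input. At each step: if the stack top is a terminal, match it against the current input token; if it is a non-terminal N, replace it with the RHS of M[N, lookahead] (the unique production whose predict set contains the lookahead).

Stack is shown with the top on the left.

Stack         Input           Action
------------------------------------
A $           b :: n :: id $  output A → E A'
E A' $        b :: n :: id $  output E → C E'
C E' A' $     b :: n :: id $  output C → b
b E' A' $     b :: n :: id $  match 'b'
E' A' $       :: n :: id $    output E' → :: C E'
:: C E' A' $  :: n :: id $    match '::'
C E' A' $     n :: id $       output C → n
n E' A' $     n :: id $       match 'n'
E' A' $       :: id $         output E' → :: C E'
:: C E' A' $  :: id $         match '::'
C E' A' $     id $            output C → id
id E' A' $    id $            match 'id'
E' A' $       $               output E' → ε
A' $          $               output A' → ε
$             $               accept

The string is accepted.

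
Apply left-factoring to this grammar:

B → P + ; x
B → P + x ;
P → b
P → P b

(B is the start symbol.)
Left-factoring transforms A → αβ₁ | αβ₂ into A → αA' and A' → β₁ | β₂
(α is the longest common prefix among the alternatives). Repeat until
no nonterminal has two alternatives with a common prefix.

Round 1: B has alternatives sharing prefix 'P +'. Introduce B': B → P + B'
  Add: B' → ; x
  Add: B' → x ;

No remaining common prefixes — done.

Resulting grammar:
B → P + B'
B' → ; x
B' → x ;
P → b
P → P b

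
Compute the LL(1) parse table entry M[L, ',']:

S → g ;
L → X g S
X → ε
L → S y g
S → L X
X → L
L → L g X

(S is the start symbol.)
To find M[L, ','], we find productions for L where ',' is in the predict set (PREDICT(N → α) = (FIRST(α) \ {ε}) ∪ (FOLLOW(N) if α ⇒* ε)).

Relevant sets:
  FIRST(X) = { 'g', ε }
  FIRST(S) = { 'g' }
  FIRST(L) = { 'g' }

L → X g S: PREDICT = { 'g' }
L → S y g: PREDICT = { 'g' }
L → L g X: PREDICT = { 'g' }

M[L, ','] is empty (no production applies)

Answer: Empty (error entry)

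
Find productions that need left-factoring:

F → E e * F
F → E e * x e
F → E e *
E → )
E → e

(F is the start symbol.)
Yes, F has productions with common prefix 'E e *'

Left-factoring is needed when two productions for the same non-terminal
share a common prefix on the right-hand side.

Productions for F:
  F → E e * F
  F → E e * x e
  F → E e *
Productions for E:
  E → )
  E → e

Found common prefix 'E e *' in productions for F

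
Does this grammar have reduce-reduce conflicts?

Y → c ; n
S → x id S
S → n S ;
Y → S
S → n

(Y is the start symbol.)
A reduce-reduce conflict occurs when an LR(0) state has two complete items [A → α .] and [B → β .] — both call for a reduction, and with no lookahead the parser cannot choose between them.

Augment with Y' → Y and build the canonical LR(0) collection (I0 = CLOSURE({[Y' → . Y]}), then GOTO on every symbol after a dot until no new states appear). It has 12 states:
  I0: { [S → . n S ;], [S → . n], [S → . x id S], [Y → . S], [Y → . c ; n], [Y' → . Y] }  — shift
  I1: { [Y → S .] }  — reduce
  I2: { [Y' → Y .] }  — accept
  I3: { [Y → c . ; n] }  — shift
  I4: { [S → . n S ;], [S → . n], [S → . x id S], [S → n . S ;], [S → n .] }  — shift, reduce
  I5: { [S → x . id S] }  — shift
  I6: { [S → . n S ;], [S → . n], [S → . x id S], [S → x id . S] }  — shift
  I7: { [S → x id S .] }  — reduce
  I8: { [S → n S . ;] }  — shift
  I9: { [S → n S ; .] }  — reduce
  I10: { [Y → c ; . n] }  — shift
  I11: { [Y → c ; n .] }  — reduce

No state contains more than one complete item.

Answer: No reduce-reduce conflicts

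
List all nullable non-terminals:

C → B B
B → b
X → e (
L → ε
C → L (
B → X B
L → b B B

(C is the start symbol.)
ε-productions: L → ε
So L is immediately nullable.
No further non-terminal can be added: every production for the remaining non-terminals contains a terminal or a non-nullable non-terminal.
Nullable = { 'L' }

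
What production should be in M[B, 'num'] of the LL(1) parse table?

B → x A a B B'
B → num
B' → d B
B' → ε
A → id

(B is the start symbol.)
B → num

To find M[B, 'num'], we find productions for B where 'num' is in the predict set (PREDICT(N → α) = (FIRST(α) \ {ε}) ∪ (FOLLOW(N) if α ⇒* ε)).

B → x A a B B': PREDICT = { 'x' }
B → num: PREDICT = { 'num' }
  'num' is in predict set, so this production goes in M[B, 'num']

M[B, 'num'] = B → num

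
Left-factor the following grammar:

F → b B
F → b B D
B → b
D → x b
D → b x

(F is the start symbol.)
F → b B F'
F' → ε
F' → D
B → b
D → x b
D → b x

Left-factoring transforms A → αβ₁ | αβ₂ into A → αA' and A' → β₁ | β₂
(α is the longest common prefix among the alternatives). Repeat until
no nonterminal has two alternatives with a common prefix.

Round 1: F has alternatives sharing prefix 'b B'. Introduce F': F → b B F'
  Add: F' → ε
  Add: F' → D

No remaining common prefixes — done.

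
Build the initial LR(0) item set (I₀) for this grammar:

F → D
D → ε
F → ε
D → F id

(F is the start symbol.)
{ [D → . F id], [D → .], [F → . D], [F → .], [F' → . F] }

First, augment the grammar with F' → F
I₀ = CLOSURE({ [F' → . F] }):
  [F' → . F] has the dot before F: add [F → . D], [F → .]
  [F → . D] has the dot before D: add [D → .], [D → . F id]
No further items can be added.

I₀ = { [D → . F id], [D → .], [F → . D], [F → .], [F' → . F] }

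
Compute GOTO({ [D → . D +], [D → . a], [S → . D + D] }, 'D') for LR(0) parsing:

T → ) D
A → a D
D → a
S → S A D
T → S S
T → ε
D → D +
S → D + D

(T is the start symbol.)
GOTO(I, 'D') = CLOSURE({ [A → αX.β] : [A → α.Xβ] ∈ I, X = 'D' })

Items with dot before 'D', with the dot advanced:
  [D → . D +] → [D → D . +]
  [S → . D + D] → [S → D . + D]
Closure adds nothing (no advanced item has the dot before a non-terminal).

GOTO = { [D → D . +], [S → D . + D] }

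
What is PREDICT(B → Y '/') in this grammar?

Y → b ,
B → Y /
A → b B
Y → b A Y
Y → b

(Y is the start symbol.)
{ 'b' }

PREDICT(B → Y '/') = (FIRST(RHS) \ {ε}) ∪ (FOLLOW(B) if ε ∈ FIRST(RHS), i.e. RHS ⇒* ε)
FIRST(Y) = { 'b' }
FIRST(Y '/') = { 'b' }
ε ∉ FIRST(Y '/'), so FOLLOW(B) is not added.
PREDICT(B → Y '/') = { 'b' }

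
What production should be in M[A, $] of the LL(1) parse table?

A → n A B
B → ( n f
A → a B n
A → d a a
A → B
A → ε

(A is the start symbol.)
To find M[A, $], we find productions for A where $ is in the predict set (PREDICT(N → α) = (FIRST(α) \ {ε}) ∪ (FOLLOW(N) if α ⇒* ε)).

Relevant sets:
  FIRST(B) = { '(' }
  FOLLOW(A) = { $, '(' }

A → n A B: PREDICT = { 'n' }
A → a B n: PREDICT = { 'a' }
A → d a a: PREDICT = { 'd' }
A → B: PREDICT = { '(' }
A → ε: PREDICT = { $, '(' }
  $ is in predict set, so this production goes in M[A, $]

M[A, $] = A → ε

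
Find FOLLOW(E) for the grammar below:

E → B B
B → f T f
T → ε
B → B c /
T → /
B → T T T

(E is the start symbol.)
{ $ }

E is the start symbol, so $ ∈ FOLLOW(E).
E does not occur on any right-hand side.

Taking the union: FOLLOW(E) = { $ }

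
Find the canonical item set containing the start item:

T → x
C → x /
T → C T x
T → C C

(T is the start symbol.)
{ [C → . x /], [T → . C C], [T → . C T x], [T → . x], [T' → . T] }

First, augment the grammar with T' → T
I₀ = CLOSURE({ [T' → . T] }):
  [T' → . T] has the dot before T: add [T → . x], [T → . C T x], [T → . C C]
  [T → . C T x] has the dot before C: add [C → . x /]
No further items can be added.

I₀ = { [C → . x /], [T → . C C], [T → . C T x], [T → . x], [T' → . T] }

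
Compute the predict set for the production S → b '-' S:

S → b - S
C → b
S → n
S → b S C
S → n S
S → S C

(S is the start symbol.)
{ 'b' }

PREDICT(S → b '-' S) = (FIRST(RHS) \ {ε}) ∪ (FOLLOW(S) if ε ∈ FIRST(RHS), i.e. RHS ⇒* ε)
FIRST(b '-' S) = { 'b' }
ε ∉ FIRST(b '-' S), so FOLLOW(S) is not added.
PREDICT(S → b '-' S) = { 'b' }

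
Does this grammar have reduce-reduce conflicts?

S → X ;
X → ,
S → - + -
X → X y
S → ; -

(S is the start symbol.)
Augment with S' → S and build the canonical LR(0) collection (I0 = CLOSURE({[S' → . S]}), then GOTO on every symbol after a dot until no new states appear). It has 11 states:
  I0: { [S → . - + -], [S → . ; -], [S → . X ;], [S' → . S], [X → . ,], [X → . X y] }  — shift
  I1: { [X → , .] }  — reduce
  I2: { [S → - . + -] }  — shift
  I3: { [S → ; . -] }  — shift
  I4: { [S' → S .] }  — accept
  I5: { [S → X . ;], [X → X . y] }  — shift
  I6: { [S → X ; .] }  — reduce
  I7: { [X → X y .] }  — reduce
  I8: { [S → ; - .] }  — reduce
  I9: { [S → - + . -] }  — shift
  I10: { [S → - + - .] }  — reduce

No state contains more than one complete item.

Answer: No reduce-reduce conflicts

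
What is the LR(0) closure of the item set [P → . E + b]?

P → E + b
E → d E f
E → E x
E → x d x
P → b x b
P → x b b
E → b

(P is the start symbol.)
Start with: [P → . E + b]
  [P → . E + b] has the dot before E: add [E → . d E f], [E → . E x], [E → . x d x], [E → . b]
No further items can be added.

CLOSURE = { [E → . E x], [E → . b], [E → . d E f], [E → . x d x], [P → . E + b] }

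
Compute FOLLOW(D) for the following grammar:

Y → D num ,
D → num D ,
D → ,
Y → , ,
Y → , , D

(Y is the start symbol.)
{ $, ',', 'num' }

To compute FOLLOW(D), find every occurrence of D on a right-hand side N → α D β: add FIRST(β) \ {ε}, and if β is empty or nullable also add FOLLOW(N). Iterate to a fixed point.

In Y → D num ,: D is followed by num ',', add FIRST(num ',') \ {ε} = { 'num' }
In D → num D ,: D is followed by ',', add FIRST(',') \ {ε} = { ',' }
In Y → , , D: D is at the end, add FOLLOW(Y)

The FOLLOW sets referred to above (computed the same way, to a fixed point):
  FOLLOW(Y) = { $ }

Taking the union: FOLLOW(D) = { $, ',', 'num' }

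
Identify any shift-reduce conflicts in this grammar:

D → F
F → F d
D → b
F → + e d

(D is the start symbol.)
Yes — I3: [D → F .] vs [F → F . d]

A shift-reduce conflict occurs when an LR(0) state has both:
  - a complete (reduce) item [A → α .] (dot at the end), and
  - a shift item [B → β . c γ] (dot before a terminal).

Augment with D' → D and build the canonical LR(0) collection (I0 = CLOSURE({[D' → . D]}), then GOTO on every symbol after a dot until no new states appear). It has 8 states:
  I0: { [D → . F], [D → . b], [D' → . D], [F → . + e d], [F → . F d] }  — shift
  I1: { [F → + . e d] }  — shift
  I2: { [D' → D .] }  — accept
  I3: { [D → F .], [F → F . d] }  — shift, reduce
  I4: { [D → b .] }  — reduce
  I5: { [F → F d .] }  — reduce
  I6: { [F → + e . d] }  — shift
  I7: { [F → + e d .] }  — reduce

I3 contains reduce item [D → F .] and shift item [F → F . d] — shift-reduce conflict.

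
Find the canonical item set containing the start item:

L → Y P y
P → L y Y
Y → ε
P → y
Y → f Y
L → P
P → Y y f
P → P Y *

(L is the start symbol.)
{ [L → . P], [L → . Y P y], [L' → . L], [P → . L y Y], [P → . P Y *], [P → . Y y f], [P → . y], [Y → . f Y], [Y → .] }

First, augment the grammar with L' → L
I₀ = CLOSURE({ [L' → . L] }):
  [L' → . L] has the dot before L: add [L → . Y P y], [L → . P]
  [L → . Y P y] has the dot before Y: add [Y → .], [Y → . f Y]
  [L → . P] has the dot before P: add [P → . L y Y], [P → . y], [P → . Y y f], [P → . P Y *]
No further items can be added.

I₀ = { [L → . P], [L → . Y P y], [L' → . L], [P → . L y Y], [P → . P Y *], [P → . Y y f], [P → . y], [Y → . f Y], [Y → .] }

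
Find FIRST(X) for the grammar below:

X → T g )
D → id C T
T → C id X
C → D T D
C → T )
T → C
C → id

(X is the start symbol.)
{ 'id' }

To compute FIRST(X), examine every production with X on the left-hand side, reading each right-hand side left to right until a non-nullable symbol is reached.

FIRST sets of the other non-terminals involved (by the same procedure, iterated to a fixed point):
  FIRST(T) = { 'id' }

From X → T g ):
  - T is a non-terminal: add FIRST(T) \ {ε} = { 'id' }
    T is not nullable, so stop

Collecting: FIRST(X) = { 'id' }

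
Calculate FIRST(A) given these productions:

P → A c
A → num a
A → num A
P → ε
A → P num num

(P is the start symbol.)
To compute FIRST(A), examine every production with A on the left-hand side, reading each right-hand side left to right until a non-nullable symbol is reached.

FIRST sets of the other non-terminals involved (by the same procedure, iterated to a fixed point):
  FIRST(P) = { 'num', ε }

From A → num a:
  - num is a terminal: add 'num' and stop
From A → num A:
  - num is a terminal: add 'num' and stop
From A → P num num:
  - P is a non-terminal: add FIRST(P) \ {ε} = { 'num' }
    P is nullable, so continue to the next symbol
  - num is a terminal: add 'num' and stop

Collecting: FIRST(A) = { 'num' }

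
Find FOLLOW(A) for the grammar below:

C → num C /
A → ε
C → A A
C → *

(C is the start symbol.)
{ $, '/' }

In C → A A: A is followed by A, add FIRST(A) \ {ε} = { }
  A is nullable, so also add FOLLOW(C)
In C → A A: A is at the end, add FOLLOW(C)

The FOLLOW sets referred to above (computed the same way, to a fixed point):
  FOLLOW(C) = { $, '/' }

Taking the union: FOLLOW(A) = { $, '/' }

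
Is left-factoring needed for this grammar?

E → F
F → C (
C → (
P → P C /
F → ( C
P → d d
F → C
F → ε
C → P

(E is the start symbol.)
Yes, F has productions with common prefix 'C'

Left-factoring is needed when two productions for the same non-terminal
share a common prefix on the right-hand side.

Productions for F:
  F → C (
  F → ( C
  F → C
  F → ε
Productions for C:
  C → (
  C → P
Productions for P:
  P → P C /
  P → d d

Found common prefix 'C' in productions for F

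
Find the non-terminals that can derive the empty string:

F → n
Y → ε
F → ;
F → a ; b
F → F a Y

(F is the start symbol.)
{ 'Y' }

ε-productions: Y → ε
So Y is immediately nullable.
No further non-terminal can be added: every production for the remaining non-terminals contains a terminal or a non-nullable non-terminal.
Nullable = { 'Y' }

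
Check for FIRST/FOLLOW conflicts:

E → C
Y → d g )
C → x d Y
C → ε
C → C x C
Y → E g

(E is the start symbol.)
Yes. C → x d Y with FOLLOW(C) on { 'x' }; C → C x C with FOLLOW(C) on { 'x' }

Nullable non-terminals: C, E.
FIRST sets used below: FIRST(C) = { 'x', ε }

C: nullable alternative(s) C → ε; FOLLOW(C) = { $, 'g', 'x' }
  C → x d Y: FIRST \ {ε} = { 'x' } — overlaps FOLLOW(C) on { 'x' }: CONFLICT
  C → ε: FIRST \ {ε} = { } — this is the only nullable alternative, skip
  C → C x C: FIRST \ {ε} = { 'x' } — overlaps FOLLOW(C) on { 'x' }: CONFLICT
E has a nullable alternative but only one production, so nothing to check.

Y has no nullable alternative, so no FIRST/FOLLOW check is needed there.

So the grammar has 2 FIRST/FOLLOW conflicts (marked CONFLICT above).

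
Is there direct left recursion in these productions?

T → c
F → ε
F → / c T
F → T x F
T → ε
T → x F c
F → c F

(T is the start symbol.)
No direct left recursion

Direct left recursion occurs when N → N α for some non-terminal N (the right-hand side begins with the left-hand side itself).

T → c: starts with c
F → ε: starts with ε
F → / c T: starts with '/'
F → T x F: starts with T
T → ε: starts with ε
T → x F c: starts with x
F → c F: starts with c

No direct left recursion found.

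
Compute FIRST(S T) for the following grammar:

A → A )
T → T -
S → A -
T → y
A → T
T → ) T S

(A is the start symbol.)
{ ')', 'y' }

FIRST sets of the non-terminals involved (from the grammar, by fixed-point iteration):
  FIRST(S) = { ')', 'y' }

To compute FIRST(S T), process the symbols left to right:
Symbol S is a non-terminal. Add FIRST(S) \ {ε} = { ')', 'y' }
S is not nullable (ε ∉ FIRST(S)), so stop here.
FIRST(S T) = { ')', 'y' }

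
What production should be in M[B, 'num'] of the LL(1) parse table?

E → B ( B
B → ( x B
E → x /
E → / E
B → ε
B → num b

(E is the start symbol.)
To find M[B, 'num'], we find productions for B where 'num' is in the predict set (PREDICT(N → α) = (FIRST(α) \ {ε}) ∪ (FOLLOW(N) if α ⇒* ε)).

Relevant sets:
  FOLLOW(B) = { $, '(' }

B → ( x B: PREDICT = { '(' }
B → ε: PREDICT = { $, '(' }
B → num b: PREDICT = { 'num' }
  'num' is in predict set, so this production goes in M[B, 'num']

M[B, 'num'] = B → num b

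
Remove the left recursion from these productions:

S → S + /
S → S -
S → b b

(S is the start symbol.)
S is directly left-recursive. The standard transformation for
  A → A α₁ | ... | A α_m | β₁ | ... | β_n
is
  A  → β₁ A' | ... | β_n A'
  A' → α₁ A' | ... | α_m A' | ε

S → b b becomes S → b b S'
S → S + / becomes S' → + / S'
S → S - becomes S' → - S'
Add S' → ε

Resulting grammar:
S → b b S'
S' → + / S'
S' → - S'
S' → ε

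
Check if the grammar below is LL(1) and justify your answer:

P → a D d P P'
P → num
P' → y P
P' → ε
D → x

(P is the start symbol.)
No. Predict set conflict for P': { 'y' }

A grammar is LL(1) if for each non-terminal N with multiple productions, the predict sets of those productions are pairwise disjoint, where PREDICT(N → α) = (FIRST(α) \ {ε}) ∪ (FOLLOW(N) if α ⇒* ε).

Relevant sets:
  FOLLOW(P') = { $, 'y' }

For P:
  PREDICT(P → a D d P P') = { 'a' }
  PREDICT(P → num) = { 'num' }
For P':
  PREDICT(P' → y P) = { 'y' }
  PREDICT(P' → ε) = { $, 'y' }
D has a single production, so nothing to check there.

Conflict found: Predict set conflict for P': { 'y' }
The grammar is NOT LL(1).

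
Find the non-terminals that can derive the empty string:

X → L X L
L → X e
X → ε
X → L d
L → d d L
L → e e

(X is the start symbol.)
A non-terminal is nullable if it can derive ε (the empty string): either it has an ε-production, or it has a production whose right-hand side consists entirely of nullable non-terminals.

ε-productions: X → ε
So X is immediately nullable.
No further non-terminal can be added: every production for the remaining non-terminals contains a terminal or a non-nullable non-terminal.
Nullable = { 'X' }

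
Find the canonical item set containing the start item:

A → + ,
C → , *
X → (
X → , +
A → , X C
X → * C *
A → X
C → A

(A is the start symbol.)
{ [A → . + ,], [A → . , X C], [A → . X], [A' → . A], [X → . (], [X → . * C *], [X → . , +] }

First, augment the grammar with A' → A
I₀ = CLOSURE({ [A' → . A] }):
  [A' → . A] has the dot before A: add [A → . + ,], [A → . , X C], [A → . X]
  [A → . X] has the dot before X: add [X → . (], [X → . , +], [X → . * C *]
No further items can be added.

I₀ = { [A → . + ,], [A → . , X C], [A → . X], [A' → . A], [X → . (], [X → . * C *], [X → . , +] }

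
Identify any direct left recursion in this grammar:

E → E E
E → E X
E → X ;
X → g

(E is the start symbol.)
Yes, E is left-recursive

Direct left recursion occurs when N → N α for some non-terminal N (the right-hand side begins with the left-hand side itself).

E → E E: LEFT RECURSIVE (starts with E)
E → E X: LEFT RECURSIVE (starts with E)
E → X ;: starts with X
X → g: starts with g

The grammar has direct left recursion on: E.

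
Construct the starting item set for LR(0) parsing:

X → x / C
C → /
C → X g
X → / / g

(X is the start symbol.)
First, augment the grammar with X' → X
I₀ = CLOSURE({ [X' → . X] }):
  [X' → . X] has the dot before X: add [X → . x / C], [X → . / / g]
No further items can be added.

I₀ = { [X → . / / g], [X → . x / C], [X' → . X] }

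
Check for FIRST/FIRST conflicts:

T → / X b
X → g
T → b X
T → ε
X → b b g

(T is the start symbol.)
No FIRST/FIRST conflicts.

A FIRST/FIRST conflict occurs when two productions N → α and N → β for the same non-terminal have FIRST(α) ∩ FIRST(β) ≠ ∅ (with ε ∈ FIRST of a nullable right-hand side, so two nullable alternatives also conflict).

Productions for T:
  T → / X b: FIRST = { '/' }
  T → b X: FIRST = { 'b' }
  T → ε: FIRST = { ε }
Productions for X:
  X → g: FIRST = { 'g' }
  X → b b g: FIRST = { 'b' }

All alternatives of each non-terminal have pairwise disjoint FIRST sets.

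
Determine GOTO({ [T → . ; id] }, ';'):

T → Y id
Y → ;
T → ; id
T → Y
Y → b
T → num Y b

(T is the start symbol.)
{ [T → ; . id] }

GOTO(I, ';') = CLOSURE({ [A → αX.β] : [A → α.Xβ] ∈ I, X = ';' })

Items with dot before ';', with the dot advanced:
  [T → . ; id] → [T → ; . id]
Closure adds nothing (no advanced item has the dot before a non-terminal).

GOTO = { [T → ; . id] }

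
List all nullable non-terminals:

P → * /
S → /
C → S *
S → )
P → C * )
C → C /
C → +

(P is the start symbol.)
A non-terminal is nullable if it can derive ε (the empty string): either it has an ε-production, or it has a production whose right-hand side consists entirely of nullable non-terminals.

There are no ε-productions, so no non-terminal can derive ε.
No non-terminals are nullable.

Answer: None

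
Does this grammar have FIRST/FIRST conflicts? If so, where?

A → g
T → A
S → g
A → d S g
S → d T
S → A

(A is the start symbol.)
FIRST sets of the non-terminals at (or reachable through a nullable prefix from) the front of some alternative:
  FIRST(A) = { 'd', 'g' }

Productions for A:
  A → g: FIRST = { 'g' }
  A → d S g: FIRST = { 'd' }
Productions for S:
  S → g: FIRST = { 'g' }
  S → d T: FIRST = { 'd' }
  S → A: FIRST = { 'd', 'g' }
T has only one production, so no FIRST/FIRST conflict is possible there.

Conflict for S: S → g and S → A
  Overlap: { 'g' }
Conflict for S: S → d T and S → A
  Overlap: { 'd' }

Answer: Yes. S → g / S → A on { 'g' }; S → d T / S → A on { 'd' }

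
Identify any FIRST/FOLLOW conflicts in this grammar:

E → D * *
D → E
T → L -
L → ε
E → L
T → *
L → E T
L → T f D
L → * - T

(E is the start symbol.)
Yes. E → D '*' '*' with FOLLOW(E) on { '*', '-' }; L → E T with FOLLOW(L) on { '*', '-' }; L → T f D with FOLLOW(L) on { '*', '-' }; L → '*' '-' T with FOLLOW(L) on { '*' }

Nullable non-terminals: D, E, L.
FIRST sets used below: FIRST(D) = { '*', '-', ε }, FIRST(L) = { '*', '-', ε }, FIRST(E) = { '*', '-', ε }, FIRST(T) = { '*', '-' }
D has a nullable alternative but only one production, so nothing to check.

E: nullable alternative(s) E → L; FOLLOW(E) = { $, '*', '-' }
  E → D * *: FIRST \ {ε} = { '*', '-' } — overlaps FOLLOW(E) on { '*', '-' }: CONFLICT
  E → L: FIRST \ {ε} = { '*', '-' } — this is the only nullable alternative, skip

L: nullable alternative(s) L → ε; FOLLOW(L) = { $, '*', '-' }
  L → ε: FIRST \ {ε} = { } — this is the only nullable alternative, skip
  L → E T: FIRST \ {ε} = { '*', '-' } — overlaps FOLLOW(L) on { '*', '-' }: CONFLICT
  L → T f D: FIRST \ {ε} = { '*', '-' } — overlaps FOLLOW(L) on { '*', '-' }: CONFLICT
  L → * - T: FIRST \ {ε} = { '*' } — overlaps FOLLOW(L) on { '*' }: CONFLICT

T has no nullable alternative, so no FIRST/FOLLOW check is needed there.

So the grammar has 4 FIRST/FOLLOW conflicts (marked CONFLICT above).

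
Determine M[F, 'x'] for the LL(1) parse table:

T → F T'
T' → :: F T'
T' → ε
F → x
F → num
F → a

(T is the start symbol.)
F → x

To find M[F, 'x'], we find productions for F where 'x' is in the predict set (PREDICT(N → α) = (FIRST(α) \ {ε}) ∪ (FOLLOW(N) if α ⇒* ε)).

F → x: PREDICT = { 'x' }
  'x' is in predict set, so this production goes in M[F, 'x']
F → num: PREDICT = { 'num' }
F → a: PREDICT = { 'a' }

M[F, 'x'] = F → x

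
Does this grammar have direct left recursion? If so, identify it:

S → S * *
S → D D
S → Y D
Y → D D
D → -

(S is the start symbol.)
Direct left recursion occurs when N → N α for some non-terminal N (the right-hand side begins with the left-hand side itself).

S → S * *: LEFT RECURSIVE (starts with S)
S → D D: starts with D
S → Y D: starts with Y
Y → D D: starts with D
D → -: starts with '-'

The grammar has direct left recursion on: S.

Answer: Yes, S is left-recursive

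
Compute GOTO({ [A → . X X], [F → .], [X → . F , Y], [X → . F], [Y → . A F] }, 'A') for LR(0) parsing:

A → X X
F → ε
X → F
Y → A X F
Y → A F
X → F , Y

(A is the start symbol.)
{ [F → .], [Y → A . F] }

GOTO(I, 'A') = CLOSURE({ [A → αX.β] : [A → α.Xβ] ∈ I, X = 'A' })

Items with dot before 'A', with the dot advanced:
  [Y → . A F] → [Y → A . F]
Closure of the advanced items:
  [Y → A . F] has the dot before F: add [F → .]

GOTO = { [F → .], [Y → A . F] }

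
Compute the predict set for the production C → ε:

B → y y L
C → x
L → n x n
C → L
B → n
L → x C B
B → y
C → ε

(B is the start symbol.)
PREDICT(C → ε) = (FIRST(RHS) \ {ε}) ∪ (FOLLOW(C) if ε ∈ FIRST(RHS), i.e. RHS ⇒* ε)
The right-hand side is ε (FIRST(ε) = { ε }), so the predict set is FOLLOW(C) = { 'n', 'y' }
PREDICT(C → ε) = { 'n', 'y' }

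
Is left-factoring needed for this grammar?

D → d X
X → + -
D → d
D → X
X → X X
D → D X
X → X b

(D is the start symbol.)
Left-factoring is needed when two productions for the same non-terminal
share a common prefix on the right-hand side.

Productions for D:
  D → d X
  D → d
  D → X
  D → D X
Productions for X:
  X → + -
  X → X X
  X → X b

Found common prefix 'd' in productions for D
Found common prefix 'X' in productions for X

Answer: Yes, D has productions with common prefix 'd'; X has productions with common prefix 'X'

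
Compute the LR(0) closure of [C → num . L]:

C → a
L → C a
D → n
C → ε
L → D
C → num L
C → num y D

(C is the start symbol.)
To compute CLOSURE, for each item [A → α.Bβ] where B is a non-terminal, add [B → .γ] for all productions B → γ; repeat for the newly added items until nothing changes.

Start with: [C → num . L]
  [C → num . L] has the dot before L: add [L → . C a], [L → . D]
  [L → . C a] has the dot before C: add [C → . a], [C → .], [C → . num L], [C → . num y D]
  [L → . D] has the dot before D: add [D → . n]
No further items can be added.

CLOSURE = { [C → . a], [C → . num L], [C → . num y D], [C → .], [C → num . L], [D → . n], [L → . C a], [L → . D] }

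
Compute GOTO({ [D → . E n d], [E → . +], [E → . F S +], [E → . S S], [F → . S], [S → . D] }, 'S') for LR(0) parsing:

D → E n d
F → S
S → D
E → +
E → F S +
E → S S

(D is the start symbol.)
GOTO(I, 'S') = CLOSURE({ [A → αX.β] : [A → α.Xβ] ∈ I, X = 'S' })

Items with dot before 'S', with the dot advanced:
  [E → . S S] → [E → S . S]
  [F → . S] → [F → S .]
Closure of the advanced items:
  [E → S . S] has the dot before S: add [S → . D]
  [S → . D] has the dot before D: add [D → . E n d]
  [D → . E n d] has the dot before E: add [E → . +], [E → . F S +], [E → . S S]
  [E → . F S +] has the dot before F: add [F → . S]

GOTO = { [D → . E n d], [E → . +], [E → . F S +], [E → . S S], [E → S . S], [F → . S], [F → S .], [S → . D] }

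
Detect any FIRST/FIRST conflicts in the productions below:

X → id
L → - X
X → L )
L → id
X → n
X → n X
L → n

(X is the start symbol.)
Yes. X → id / X → L ')' on { 'id' }; X → L ')' / X → n on { 'n' }; X → L ')' / X → n X on { 'n' }; X → n / X → n X on { 'n' }

FIRST sets of the non-terminals at (or reachable through a nullable prefix from) the front of some alternative:
  FIRST(L) = { '-', 'id', 'n' }

Productions for X:
  X → id: FIRST = { 'id' }
  X → L ): FIRST = { '-', 'id', 'n' }
  X → n: FIRST = { 'n' }
  X → n X: FIRST = { 'n' }
Productions for L:
  L → - X: FIRST = { '-' }
  L → id: FIRST = { 'id' }
  L → n: FIRST = { 'n' }

Conflict for X: X → id and X → L )
  Overlap: { 'id' }
Conflict for X: X → L ) and X → n
  Overlap: { 'n' }
Conflict for X: X → L ) and X → n X
  Overlap: { 'n' }
Conflict for X: X → n and X → n X
  Overlap: { 'n' }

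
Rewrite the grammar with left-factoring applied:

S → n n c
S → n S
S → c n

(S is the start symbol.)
Left-factoring transforms A → αβ₁ | αβ₂ into A → αA' and A' → β₁ | β₂
(α is the longest common prefix among the alternatives). Repeat until
no nonterminal has two alternatives with a common prefix.

Round 1: S has alternatives sharing prefix 'n'. Introduce S': S → n S'
  Add: S' → n c
  Add: S' → S

No remaining common prefixes — done.

Resulting grammar:
S → n S'
S' → n c
S' → S
S → c n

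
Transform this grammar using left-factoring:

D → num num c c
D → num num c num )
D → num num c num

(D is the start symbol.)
D → num num c D'
D' → c
D' → num D''
D'' → )
D'' → ε

Left-factoring transforms A → αβ₁ | αβ₂ into A → αA' and A' → β₁ | β₂
(α is the longest common prefix among the alternatives). Repeat until
no nonterminal has two alternatives with a common prefix.

Round 1: D has alternatives sharing prefix 'num num c'. Introduce D': D → num num c D'
  Add: D' → c
  Add: D' → num )
  Add: D' → num

Round 2: D' has alternatives sharing prefix 'num'. Introduce D'': D' → num D''
  Add: D'' → )
  Add: D'' → ε

No remaining common prefixes — done.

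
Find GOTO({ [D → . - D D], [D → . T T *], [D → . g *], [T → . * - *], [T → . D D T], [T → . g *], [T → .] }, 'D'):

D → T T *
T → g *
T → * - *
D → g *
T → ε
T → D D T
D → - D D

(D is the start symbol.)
{ [D → . - D D], [D → . T T *], [D → . g *], [T → . * - *], [T → . D D T], [T → . g *], [T → .], [T → D . D T] }

GOTO(I, 'D') = CLOSURE({ [A → αX.β] : [A → α.Xβ] ∈ I, X = 'D' })

Items with dot before 'D', with the dot advanced:
  [T → . D D T] → [T → D . D T]
Closure of the advanced items:
  [T → D . D T] has the dot before D: add [D → . T T *], [D → . g *], [D → . - D D]
  [D → . T T *] has the dot before T: add [T → . g *], [T → . * - *], [T → .], [T → . D D T]

GOTO = { [D → . - D D], [D → . T T *], [D → . g *], [T → . * - *], [T → . D D T], [T → . g *], [T → .], [T → D . D T] }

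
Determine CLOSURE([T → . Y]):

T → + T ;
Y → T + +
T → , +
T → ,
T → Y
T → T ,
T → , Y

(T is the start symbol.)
{ [T → . + T ;], [T → . , +], [T → . , Y], [T → . ,], [T → . T ,], [T → . Y], [Y → . T + +] }

Start with: [T → . Y]
  [T → . Y] has the dot before Y: add [Y → . T + +]
  [Y → . T + +] has the dot before T: add [T → . + T ;], [T → . , +], [T → . ,], [T → . T ,], [T → . , Y]
No further items can be added.

CLOSURE = { [T → . + T ;], [T → . , +], [T → . , Y], [T → . ,], [T → . T ,], [T → . Y], [Y → . T + +] }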